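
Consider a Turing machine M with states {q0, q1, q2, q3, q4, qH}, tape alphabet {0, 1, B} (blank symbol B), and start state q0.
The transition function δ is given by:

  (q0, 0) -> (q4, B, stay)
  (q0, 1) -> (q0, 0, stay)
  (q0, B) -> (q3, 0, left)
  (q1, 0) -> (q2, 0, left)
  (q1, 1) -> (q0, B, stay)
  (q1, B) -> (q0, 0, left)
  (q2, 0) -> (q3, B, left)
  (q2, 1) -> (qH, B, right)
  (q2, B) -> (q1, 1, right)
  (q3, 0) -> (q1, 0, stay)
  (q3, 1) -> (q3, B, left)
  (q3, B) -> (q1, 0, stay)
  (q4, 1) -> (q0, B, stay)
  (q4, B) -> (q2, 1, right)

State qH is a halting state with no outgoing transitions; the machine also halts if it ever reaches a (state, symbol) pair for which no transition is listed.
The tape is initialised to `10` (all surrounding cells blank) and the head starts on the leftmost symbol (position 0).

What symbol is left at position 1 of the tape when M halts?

state=q0 head=0 tape=BB[1]0   (q0,1)→(q0,0,stay)
state=q0 head=0 tape=BB[0]0   (q0,0)→(q4,B,stay)
state=q4 head=0 tape=BB[B]0   (q4,B)→(q2,1,right)
state=q2 head=1 tape=BB1[0]   (q2,0)→(q3,B,left)
state=q3 head=0 tape=BB[1]B   (q3,1)→(q3,B,left)
state=q3 head=-1 tape=B[B]BB   (q3,B)→(q1,0,stay)
state=q1 head=-1 tape=B[0]BB   (q1,0)→(q2,0,left)
state=q2 head=-2 tape=[B]0BB   (q2,B)→(q1,1,right)
state=q1 head=-1 tape=1[0]BB   (q1,0)→(q2,0,left)
state=q2 head=-2 tape=[1]0BB   (q2,1)→(qH,B,right)
state=qH head=-1 tape=B[0]BB
Cell 1 holds B when M halts.

B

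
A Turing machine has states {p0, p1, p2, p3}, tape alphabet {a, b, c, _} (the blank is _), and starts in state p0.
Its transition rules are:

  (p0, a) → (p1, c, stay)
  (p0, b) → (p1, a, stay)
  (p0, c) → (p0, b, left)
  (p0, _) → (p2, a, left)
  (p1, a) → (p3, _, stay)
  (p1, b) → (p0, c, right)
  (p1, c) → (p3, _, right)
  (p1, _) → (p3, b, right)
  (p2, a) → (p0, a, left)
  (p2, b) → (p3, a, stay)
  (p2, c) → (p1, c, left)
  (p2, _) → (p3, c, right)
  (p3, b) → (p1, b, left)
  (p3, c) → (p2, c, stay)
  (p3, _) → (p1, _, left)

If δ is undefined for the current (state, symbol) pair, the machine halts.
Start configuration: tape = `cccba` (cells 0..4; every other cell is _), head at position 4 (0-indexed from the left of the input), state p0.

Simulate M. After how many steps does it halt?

16

p0 | __cccb[a]_   read a → write c, move stay, go to p1
p1 | __cccb[c]_   read c → write _, move right, go to p3
p3 | __cccb_[_]   read _ → write _, move left, go to p1
p1 | __cccb[_]_   read _ → write b, move right, go to p3
p3 | __cccbb[_]   read _ → write _, move left, go to p1
p1 | __cccb[b]_   read b → write c, move right, go to p0
p0 | __cccbc[_]   read _ → write a, move left, go to p2
p2 | __cccb[c]a   read c → write c, move left, go to p1
p1 | __ccc[b]ca   read b → write c, move right, go to p0
p0 | __cccc[c]a   read c → write b, move left, go to p0
p0 | __ccc[c]ba   read c → write b, move left, go to p0
p0 | __cc[c]bba   read c → write b, move left, go to p0
p0 | __c[c]bbba   read c → write b, move left, go to p0
p0 | __[c]bbbba   read c → write b, move left, go to p0
p0 | _[_]bbbbba   read _ → write a, move left, go to p2
p2 | [_]abbbbba   read _ → write c, move right, go to p3
p3 | c[a]bbbbba
M halts after 16 transitions.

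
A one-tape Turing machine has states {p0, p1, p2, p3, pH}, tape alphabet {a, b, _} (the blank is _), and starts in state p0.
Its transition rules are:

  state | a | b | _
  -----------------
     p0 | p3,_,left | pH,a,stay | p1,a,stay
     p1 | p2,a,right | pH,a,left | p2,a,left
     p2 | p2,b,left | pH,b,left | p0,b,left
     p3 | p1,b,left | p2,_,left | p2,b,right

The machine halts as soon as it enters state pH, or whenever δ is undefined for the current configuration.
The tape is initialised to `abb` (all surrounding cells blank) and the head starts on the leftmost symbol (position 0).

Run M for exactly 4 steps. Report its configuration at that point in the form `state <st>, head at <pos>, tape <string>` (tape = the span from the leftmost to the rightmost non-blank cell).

p0 | _[a]bb   read a → write _, move left, go to p3
p3 | [_]_bb   read _ → write b, move right, go to p2
p2 | b[_]bb   read _ → write b, move left, go to p0
p0 | [b]bbb   read b → write a, move stay, go to pH
pH | [a]bbb
After 4 steps: state pH, head at -1, tape abbb.

state pH, head at -1, tape abbb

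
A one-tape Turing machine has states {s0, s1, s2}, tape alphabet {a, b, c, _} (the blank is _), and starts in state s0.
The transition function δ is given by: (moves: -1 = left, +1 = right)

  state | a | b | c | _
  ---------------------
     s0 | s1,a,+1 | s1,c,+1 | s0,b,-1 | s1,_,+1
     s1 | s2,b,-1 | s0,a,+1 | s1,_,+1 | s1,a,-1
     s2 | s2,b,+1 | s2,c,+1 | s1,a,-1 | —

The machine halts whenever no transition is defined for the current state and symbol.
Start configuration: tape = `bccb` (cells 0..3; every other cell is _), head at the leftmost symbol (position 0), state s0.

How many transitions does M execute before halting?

state=s0 head=0 tape=[b]ccb__   (s0,b)→(s1,c,+1)
state=s1 head=1 tape=c[c]cb__   (s1,c)→(s1,_,+1)
state=s1 head=2 tape=c_[c]b__   (s1,c)→(s1,_,+1)
state=s1 head=3 tape=c__[b]__   (s1,b)→(s0,a,+1)
state=s0 head=4 tape=c__a[_]_   (s0,_)→(s1,_,+1)
state=s1 head=5 tape=c__a_[_]   (s1,_)→(s1,a,-1)
state=s1 head=4 tape=c__a[_]a   (s1,_)→(s1,a,-1)
state=s1 head=3 tape=c__[a]aa   (s1,a)→(s2,b,-1)
state=s2 head=2 tape=c_[_]baa
M halts after 8 transitions.

8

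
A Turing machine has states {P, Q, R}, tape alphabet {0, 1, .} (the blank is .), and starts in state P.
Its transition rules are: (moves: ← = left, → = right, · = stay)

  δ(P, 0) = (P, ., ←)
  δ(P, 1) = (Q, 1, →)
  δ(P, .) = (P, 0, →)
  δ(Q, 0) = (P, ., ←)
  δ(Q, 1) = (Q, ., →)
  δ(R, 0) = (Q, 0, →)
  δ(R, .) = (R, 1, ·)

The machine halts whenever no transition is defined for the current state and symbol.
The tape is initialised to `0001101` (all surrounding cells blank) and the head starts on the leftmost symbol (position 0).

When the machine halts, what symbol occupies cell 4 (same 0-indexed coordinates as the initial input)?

0

state=P head=0 tape=...[0]001101.   (P,0)→(P,.,←)
state=P head=-1 tape=..[.].001101.   (P,.)→(P,0,→)
state=P head=0 tape=..0[.]001101.   (P,.)→(P,0,→)
state=P head=1 tape=..00[0]01101.   (P,0)→(P,.,←)
state=P head=0 tape=..0[0].01101.   (P,0)→(P,.,←)
state=P head=-1 tape=..[0]..01101.   (P,0)→(P,.,←)
state=P head=-2 tape=.[.]...01101.   (P,.)→(P,0,→)
state=P head=-1 tape=.0[.]..01101.   (P,.)→(P,0,→)
state=P head=0 tape=.00[.].01101.   (P,.)→(P,0,→)
state=P head=1 tape=.000[.]01101.   (P,.)→(P,0,→)
state=P head=2 tape=.0000[0]1101.   (P,0)→(P,.,←)
state=P head=1 tape=.000[0].1101.   (P,0)→(P,.,←)
state=P head=0 tape=.00[0]..1101.   (P,0)→(P,.,←)
state=P head=-1 tape=.0[0]...1101.   (P,0)→(P,.,←)
state=P head=-2 tape=.[0]....1101.   (P,0)→(P,.,←)
state=P head=-3 tape=[.].....1101.   (P,.)→(P,0,→)
state=P head=-2 tape=0[.]....1101.   (P,.)→(P,0,→)
state=P head=-1 tape=00[.]...1101.   (P,.)→(P,0,→)
state=P head=0 tape=000[.]..1101.   (P,.)→(P,0,→)
state=P head=1 tape=0000[.].1101.   (P,.)→(P,0,→)
state=P head=2 tape=00000[.]1101.   (P,.)→(P,0,→)
state=P head=3 tape=000000[1]101.   (P,1)→(Q,1,→)
state=Q head=4 tape=0000001[1]01.   (Q,1)→(Q,.,→)
state=Q head=5 tape=0000001.[0]1.   (Q,0)→(P,.,←)
state=P head=4 tape=0000001[.].1.   (P,.)→(P,0,→)
state=P head=5 tape=00000010[.]1.   (P,.)→(P,0,→)
state=P head=6 tape=000000100[1].   (P,1)→(Q,1,→)
state=Q head=7 tape=0000001001[.]
Cell 4 holds 0 when M halts.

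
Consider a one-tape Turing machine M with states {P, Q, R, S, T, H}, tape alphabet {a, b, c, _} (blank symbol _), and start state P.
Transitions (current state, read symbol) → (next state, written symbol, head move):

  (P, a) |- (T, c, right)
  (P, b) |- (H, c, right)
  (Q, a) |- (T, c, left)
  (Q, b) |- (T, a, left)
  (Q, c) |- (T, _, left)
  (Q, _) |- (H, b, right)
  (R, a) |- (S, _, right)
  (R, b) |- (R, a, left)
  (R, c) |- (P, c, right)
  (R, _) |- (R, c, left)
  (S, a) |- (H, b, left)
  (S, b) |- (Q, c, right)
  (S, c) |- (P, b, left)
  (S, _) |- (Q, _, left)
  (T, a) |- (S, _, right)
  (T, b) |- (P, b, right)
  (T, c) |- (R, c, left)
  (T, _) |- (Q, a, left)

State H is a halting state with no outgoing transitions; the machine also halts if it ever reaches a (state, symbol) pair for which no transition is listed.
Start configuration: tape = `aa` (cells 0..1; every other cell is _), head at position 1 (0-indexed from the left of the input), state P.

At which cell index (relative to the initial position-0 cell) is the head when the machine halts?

state=P head=1 tape=a[a]_   (P,a)→(T,c,right)
state=T head=2 tape=ac[_]   (T,_)→(Q,a,left)
state=Q head=1 tape=a[c]a   (Q,c)→(T,_,left)
state=T head=0 tape=[a]_a   (T,a)→(S,_,right)
state=S head=1 tape=_[_]a   (S,_)→(Q,_,left)
state=Q head=0 tape=[_]_a   (Q,_)→(H,b,right)
state=H head=1 tape=b[_]a
At halt the head is at cell 1.

1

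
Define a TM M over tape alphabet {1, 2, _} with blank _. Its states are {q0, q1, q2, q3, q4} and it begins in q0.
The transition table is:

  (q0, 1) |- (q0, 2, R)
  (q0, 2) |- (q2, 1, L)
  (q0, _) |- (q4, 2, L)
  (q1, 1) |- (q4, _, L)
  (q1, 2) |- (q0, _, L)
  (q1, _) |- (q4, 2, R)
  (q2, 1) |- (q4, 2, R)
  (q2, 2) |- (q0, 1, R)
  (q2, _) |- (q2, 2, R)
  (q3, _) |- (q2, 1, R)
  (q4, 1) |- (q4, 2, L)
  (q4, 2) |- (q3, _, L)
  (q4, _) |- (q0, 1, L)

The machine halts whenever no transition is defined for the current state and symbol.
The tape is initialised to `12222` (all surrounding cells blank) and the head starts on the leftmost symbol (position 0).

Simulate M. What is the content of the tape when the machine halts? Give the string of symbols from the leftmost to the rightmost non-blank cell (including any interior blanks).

1111_2

state=q0 head=0 tape=[1]2222_   (q0,1)→(q0,2,R)
state=q0 head=1 tape=2[2]222_   (q0,2)→(q2,1,L)
state=q2 head=0 tape=[2]1222_   (q2,2)→(q0,1,R)
state=q0 head=1 tape=1[1]222_   (q0,1)→(q0,2,R)
state=q0 head=2 tape=12[2]22_   (q0,2)→(q2,1,L)
state=q2 head=1 tape=1[2]122_   (q2,2)→(q0,1,R)
state=q0 head=2 tape=11[1]22_   (q0,1)→(q0,2,R)
state=q0 head=3 tape=112[2]2_   (q0,2)→(q2,1,L)
state=q2 head=2 tape=11[2]12_   (q2,2)→(q0,1,R)
state=q0 head=3 tape=111[1]2_   (q0,1)→(q0,2,R)
state=q0 head=4 tape=1112[2]_   (q0,2)→(q2,1,L)
state=q2 head=3 tape=111[2]1_   (q2,2)→(q0,1,R)
state=q0 head=4 tape=1111[1]_   (q0,1)→(q0,2,R)
state=q0 head=5 tape=11112[_]   (q0,_)→(q4,2,L)
state=q4 head=4 tape=1111[2]2   (q4,2)→(q3,_,L)
state=q3 head=3 tape=111[1]_2
The non-blank tape span at halt is 1111_2.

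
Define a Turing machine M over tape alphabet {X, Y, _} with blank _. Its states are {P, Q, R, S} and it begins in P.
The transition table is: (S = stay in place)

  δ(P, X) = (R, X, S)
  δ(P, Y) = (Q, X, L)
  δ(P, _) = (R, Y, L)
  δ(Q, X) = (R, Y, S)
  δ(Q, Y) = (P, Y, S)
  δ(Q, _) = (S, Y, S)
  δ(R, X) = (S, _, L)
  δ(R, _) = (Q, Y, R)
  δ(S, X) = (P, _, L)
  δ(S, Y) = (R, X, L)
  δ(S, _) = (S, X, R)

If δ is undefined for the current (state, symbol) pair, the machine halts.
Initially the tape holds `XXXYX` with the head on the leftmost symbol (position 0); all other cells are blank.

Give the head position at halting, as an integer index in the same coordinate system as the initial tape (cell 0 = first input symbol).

P | _____[X]XXYX   read X → write X, move S, go to R
R | _____[X]XXYX   read X → write _, move L, go to S
S | ____[_]_XXYX   read _ → write X, move R, go to S
S | ____X[_]XXYX   read _ → write X, move R, go to S
S | ____XX[X]XYX   read X → write _, move L, go to P
P | ____X[X]_XYX   read X → write X, move S, go to R
R | ____X[X]_XYX   read X → write _, move L, go to S
S | ____[X]__XYX   read X → write _, move L, go to P
P | ___[_]___XYX   read _ → write Y, move L, go to R
R | __[_]Y___XYX   read _ → write Y, move R, go to Q
Q | __Y[Y]___XYX   read Y → write Y, move S, go to P
P | __Y[Y]___XYX   read Y → write X, move L, go to Q
Q | __[Y]X___XYX   read Y → write Y, move S, go to P
P | __[Y]X___XYX   read Y → write X, move L, go to Q
Q | _[_]XX___XYX   read _ → write Y, move S, go to S
S | _[Y]XX___XYX   read Y → write X, move L, go to R
R | [_]XXX___XYX   read _ → write Y, move R, go to Q
Q | Y[X]XX___XYX   read X → write Y, move S, go to R
R | Y[Y]XX___XYX
At halt the head is at cell -4.

-4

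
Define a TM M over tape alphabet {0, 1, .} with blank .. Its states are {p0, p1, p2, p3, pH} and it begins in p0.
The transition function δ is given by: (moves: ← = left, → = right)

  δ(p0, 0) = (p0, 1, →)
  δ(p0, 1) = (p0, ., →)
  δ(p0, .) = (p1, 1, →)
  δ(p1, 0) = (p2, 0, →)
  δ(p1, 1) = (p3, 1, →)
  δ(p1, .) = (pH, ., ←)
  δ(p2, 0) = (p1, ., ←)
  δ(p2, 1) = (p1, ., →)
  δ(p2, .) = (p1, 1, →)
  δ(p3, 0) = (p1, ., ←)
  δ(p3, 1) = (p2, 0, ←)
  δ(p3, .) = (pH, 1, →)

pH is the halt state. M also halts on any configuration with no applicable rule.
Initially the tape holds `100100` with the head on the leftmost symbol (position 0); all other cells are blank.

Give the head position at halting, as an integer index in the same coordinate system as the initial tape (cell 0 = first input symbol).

p0 | [1]00100..   read 1 → write ., move →, go to p0
p0 | .[0]0100..   read 0 → write 1, move →, go to p0
p0 | .1[0]100..   read 0 → write 1, move →, go to p0
p0 | .11[1]00..   read 1 → write ., move →, go to p0
p0 | .11.[0]0..   read 0 → write 1, move →, go to p0
p0 | .11.1[0]..   read 0 → write 1, move →, go to p0
p0 | .11.11[.].   read . → write 1, move →, go to p1
p1 | .11.111[.]   read . → write ., move ←, go to pH
pH | .11.11[1].
At halt the head is at cell 6.

6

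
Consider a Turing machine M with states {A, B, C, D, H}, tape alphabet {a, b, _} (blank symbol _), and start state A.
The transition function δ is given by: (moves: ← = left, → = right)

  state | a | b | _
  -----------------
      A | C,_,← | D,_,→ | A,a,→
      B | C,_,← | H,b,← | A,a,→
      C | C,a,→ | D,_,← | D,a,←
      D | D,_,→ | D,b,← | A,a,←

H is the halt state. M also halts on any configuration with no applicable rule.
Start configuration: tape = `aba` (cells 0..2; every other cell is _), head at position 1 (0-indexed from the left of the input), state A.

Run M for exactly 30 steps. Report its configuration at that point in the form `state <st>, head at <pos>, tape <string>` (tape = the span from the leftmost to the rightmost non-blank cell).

state D, head at 7, tape a

A | a[b]a_____   read b → write _, move →, go to D
D | a_[a]_____   read a → write _, move →, go to D
D | a__[_]____   read _ → write a, move ←, go to A
A | a_[_]a____   read _ → write a, move →, go to A
A | a_a[a]____   read a → write _, move ←, go to C
C | a_[a]_____   read a → write a, move →, go to C
C | a_a[_]____   read _ → write a, move ←, go to D
D | a_[a]a____   read a → write _, move →, go to D
D | a__[a]____   read a → write _, move →, go to D
D | a___[_]___   read _ → write a, move ←, go to A
A | a__[_]a___   read _ → write a, move →, go to A
A | a__a[a]___   read a → write _, move ←, go to C
C | a__[a]____   read a → write a, move →, go to C
C | a__a[_]___   read _ → write a, move ←, go to D
D | a__[a]a___   read a → write _, move →, go to D
D | a___[a]___   read a → write _, move →, go to D
D | a____[_]__   read _ → write a, move ←, go to A
A | a___[_]a__   read _ → write a, move →, go to A
A | a___a[a]__   read a → write _, move ←, go to C
C | a___[a]___   read a → write a, move →, go to C
C | a___a[_]__   read _ → write a, move ←, go to D
D | a___[a]a__   read a → write _, move →, go to D
D | a____[a]__   read a → write _, move →, go to D
D | a_____[_]_   read _ → write a, move ←, go to A
A | a____[_]a_   read _ → write a, move →, go to A
A | a____a[a]_   read a → write _, move ←, go to C
C | a____[a]__   read a → write a, move →, go to C
C | a____a[_]_   read _ → write a, move ←, go to D
D | a____[a]a_   read a → write _, move →, go to D
D | a_____[a]_   read a → write _, move →, go to D
D | a______[_]
After 30 steps: state D, head at 7, tape a.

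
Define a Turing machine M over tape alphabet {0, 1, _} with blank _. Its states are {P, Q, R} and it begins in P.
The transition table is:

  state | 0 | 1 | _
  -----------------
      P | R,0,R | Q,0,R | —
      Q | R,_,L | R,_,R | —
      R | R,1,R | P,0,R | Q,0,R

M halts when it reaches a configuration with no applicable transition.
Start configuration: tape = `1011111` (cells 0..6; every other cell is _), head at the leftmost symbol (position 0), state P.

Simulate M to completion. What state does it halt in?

P

state=P head=0 tape=[1]011111_   (P,1)→(Q,0,R)
state=Q head=1 tape=0[0]11111_   (Q,0)→(R,_,L)
state=R head=0 tape=[0]_11111_   (R,0)→(R,1,R)
state=R head=1 tape=1[_]11111_   (R,_)→(Q,0,R)
state=Q head=2 tape=10[1]1111_   (Q,1)→(R,_,R)
state=R head=3 tape=10_[1]111_   (R,1)→(P,0,R)
state=P head=4 tape=10_0[1]11_   (P,1)→(Q,0,R)
state=Q head=5 tape=10_00[1]1_   (Q,1)→(R,_,R)
state=R head=6 tape=10_00_[1]_   (R,1)→(P,0,R)
state=P head=7 tape=10_00_0[_]
No transition is defined for (P, _); M halts in state P.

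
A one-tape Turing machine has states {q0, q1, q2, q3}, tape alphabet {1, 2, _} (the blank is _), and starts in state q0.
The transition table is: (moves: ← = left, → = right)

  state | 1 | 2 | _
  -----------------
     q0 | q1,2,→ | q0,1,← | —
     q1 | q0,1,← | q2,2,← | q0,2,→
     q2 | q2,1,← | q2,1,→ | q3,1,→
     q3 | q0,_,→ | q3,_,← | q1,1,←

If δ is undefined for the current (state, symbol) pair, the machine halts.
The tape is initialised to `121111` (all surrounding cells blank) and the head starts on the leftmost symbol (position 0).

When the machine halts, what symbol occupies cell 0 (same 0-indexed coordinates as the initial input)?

_

state=q0 head=0 tape=_[1]21111   (q0,1)→(q1,2,→)
state=q1 head=1 tape=_2[2]1111   (q1,2)→(q2,2,←)
state=q2 head=0 tape=_[2]21111   (q2,2)→(q2,1,→)
state=q2 head=1 tape=_1[2]1111   (q2,2)→(q2,1,→)
state=q2 head=2 tape=_11[1]111   (q2,1)→(q2,1,←)
state=q2 head=1 tape=_1[1]1111   (q2,1)→(q2,1,←)
state=q2 head=0 tape=_[1]11111   (q2,1)→(q2,1,←)
state=q2 head=-1 tape=[_]111111   (q2,_)→(q3,1,→)
state=q3 head=0 tape=1[1]11111   (q3,1)→(q0,_,→)
state=q0 head=1 tape=1_[1]1111   (q0,1)→(q1,2,→)
state=q1 head=2 tape=1_2[1]111   (q1,1)→(q0,1,←)
state=q0 head=1 tape=1_[2]1111   (q0,2)→(q0,1,←)
state=q0 head=0 tape=1[_]11111
Cell 0 holds _ when M halts.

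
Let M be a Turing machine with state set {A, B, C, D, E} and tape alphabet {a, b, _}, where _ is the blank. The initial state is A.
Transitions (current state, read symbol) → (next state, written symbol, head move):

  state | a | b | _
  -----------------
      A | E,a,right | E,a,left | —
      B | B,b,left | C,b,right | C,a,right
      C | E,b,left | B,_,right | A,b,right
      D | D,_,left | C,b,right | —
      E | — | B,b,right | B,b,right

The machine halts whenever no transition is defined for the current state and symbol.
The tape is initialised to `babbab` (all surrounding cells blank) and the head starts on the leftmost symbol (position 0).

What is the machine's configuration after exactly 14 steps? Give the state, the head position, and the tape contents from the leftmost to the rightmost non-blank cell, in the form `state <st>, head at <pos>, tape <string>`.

state C, head at 6, tape ba_ba_b

state=A head=0 tape=_[b]abbab_   (A,b)→(E,a,left)
state=E head=-1 tape=[_]aabbab_   (E,_)→(B,b,right)
state=B head=0 tape=b[a]abbab_   (B,a)→(B,b,left)
state=B head=-1 tape=[b]babbab_   (B,b)→(C,b,right)
state=C head=0 tape=b[b]abbab_   (C,b)→(B,_,right)
state=B head=1 tape=b_[a]bbab_   (B,a)→(B,b,left)
state=B head=0 tape=b[_]bbbab_   (B,_)→(C,a,right)
state=C head=1 tape=ba[b]bbab_   (C,b)→(B,_,right)
state=B head=2 tape=ba_[b]bab_   (B,b)→(C,b,right)
state=C head=3 tape=ba_b[b]ab_   (C,b)→(B,_,right)
state=B head=4 tape=ba_b_[a]b_   (B,a)→(B,b,left)
state=B head=3 tape=ba_b[_]bb_   (B,_)→(C,a,right)
state=C head=4 tape=ba_ba[b]b_   (C,b)→(B,_,right)
state=B head=5 tape=ba_ba_[b]_   (B,b)→(C,b,right)
state=C head=6 tape=ba_ba_b[_]
After 14 steps: state C, head at 6, tape ba_ba_b.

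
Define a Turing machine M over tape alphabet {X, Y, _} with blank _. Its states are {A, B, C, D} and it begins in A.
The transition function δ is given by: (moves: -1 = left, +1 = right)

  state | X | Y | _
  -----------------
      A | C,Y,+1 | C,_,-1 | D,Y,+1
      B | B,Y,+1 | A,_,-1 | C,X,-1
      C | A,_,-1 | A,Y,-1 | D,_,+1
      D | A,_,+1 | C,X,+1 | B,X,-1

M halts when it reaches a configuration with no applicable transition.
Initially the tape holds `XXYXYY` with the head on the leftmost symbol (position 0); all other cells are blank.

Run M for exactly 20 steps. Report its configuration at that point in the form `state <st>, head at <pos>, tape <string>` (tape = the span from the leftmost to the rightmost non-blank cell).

A | __[X]XYXYY   read X → write Y, move +1, go to C
C | __Y[X]YXYY   read X → write _, move -1, go to A
A | __[Y]_YXYY   read Y → write _, move -1, go to C
C | _[_]__YXYY   read _ → write _, move +1, go to D
D | __[_]_YXYY   read _ → write X, move -1, go to B
B | _[_]X_YXYY   read _ → write X, move -1, go to C
C | [_]XX_YXYY   read _ → write _, move +1, go to D
D | _[X]X_YXYY   read X → write _, move +1, go to A
A | __[X]_YXYY   read X → write Y, move +1, go to C
C | __Y[_]YXYY   read _ → write _, move +1, go to D
D | __Y_[Y]XYY   read Y → write X, move +1, go to C
C | __Y_X[X]YY   read X → write _, move -1, go to A
A | __Y_[X]_YY   read X → write Y, move +1, go to C
C | __Y_Y[_]YY   read _ → write _, move +1, go to D
D | __Y_Y_[Y]Y   read Y → write X, move +1, go to C
C | __Y_Y_X[Y]   read Y → write Y, move -1, go to A
A | __Y_Y_[X]Y   read X → write Y, move +1, go to C
C | __Y_Y_Y[Y]   read Y → write Y, move -1, go to A
A | __Y_Y_[Y]Y   read Y → write _, move -1, go to C
C | __Y_Y[_]_Y   read _ → write _, move +1, go to D
D | __Y_Y_[_]Y
After 20 steps: state D, head at 4, tape Y_Y__Y.

state D, head at 4, tape Y_Y__Y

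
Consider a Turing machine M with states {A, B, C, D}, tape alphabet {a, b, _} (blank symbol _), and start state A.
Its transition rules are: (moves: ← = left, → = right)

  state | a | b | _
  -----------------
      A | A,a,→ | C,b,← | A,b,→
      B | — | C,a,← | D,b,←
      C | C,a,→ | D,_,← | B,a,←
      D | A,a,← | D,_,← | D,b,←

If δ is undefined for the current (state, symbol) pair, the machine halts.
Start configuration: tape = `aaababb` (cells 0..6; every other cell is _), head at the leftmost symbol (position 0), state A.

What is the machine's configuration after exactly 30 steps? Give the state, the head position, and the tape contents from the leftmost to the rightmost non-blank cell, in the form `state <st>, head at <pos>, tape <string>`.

A | [a]aababb   read a → write a, move →, go to A
A | a[a]ababb   read a → write a, move →, go to A
A | aa[a]babb   read a → write a, move →, go to A
A | aaa[b]abb   read b → write b, move ←, go to C
C | aa[a]babb   read a → write a, move →, go to C
C | aaa[b]abb   read b → write _, move ←, go to D
D | aa[a]_abb   read a → write a, move ←, go to A
A | a[a]a_abb   read a → write a, move →, go to A
A | aa[a]_abb   read a → write a, move →, go to A
A | aaa[_]abb   read _ → write b, move →, go to A
A | aaab[a]bb   read a → write a, move →, go to A
A | aaaba[b]b   read b → write b, move ←, go to C
C | aaab[a]bb   read a → write a, move →, go to C
C | aaaba[b]b   read b → write _, move ←, go to D
D | aaab[a]_b   read a → write a, move ←, go to A
A | aaa[b]a_b   read b → write b, move ←, go to C
C | aa[a]ba_b   read a → write a, move →, go to C
C | aaa[b]a_b   read b → write _, move ←, go to D
D | aa[a]_a_b   read a → write a, move ←, go to A
A | a[a]a_a_b   read a → write a, move →, go to A
A | aa[a]_a_b   read a → write a, move →, go to A
A | aaa[_]a_b   read _ → write b, move →, go to A
A | aaab[a]_b   read a → write a, move →, go to A
A | aaaba[_]b   read _ → write b, move →, go to A
A | aaabab[b]   read b → write b, move ←, go to C
C | aaaba[b]b   read b → write _, move ←, go to D
D | aaab[a]_b   read a → write a, move ←, go to A
A | aaa[b]a_b   read b → write b, move ←, go to C
C | aa[a]ba_b   read a → write a, move →, go to C
C | aaa[b]a_b   read b → write _, move ←, go to D
D | aa[a]_a_b
After 30 steps: state D, head at 2, tape aaa_a_b.

state D, head at 2, tape aaa_a_b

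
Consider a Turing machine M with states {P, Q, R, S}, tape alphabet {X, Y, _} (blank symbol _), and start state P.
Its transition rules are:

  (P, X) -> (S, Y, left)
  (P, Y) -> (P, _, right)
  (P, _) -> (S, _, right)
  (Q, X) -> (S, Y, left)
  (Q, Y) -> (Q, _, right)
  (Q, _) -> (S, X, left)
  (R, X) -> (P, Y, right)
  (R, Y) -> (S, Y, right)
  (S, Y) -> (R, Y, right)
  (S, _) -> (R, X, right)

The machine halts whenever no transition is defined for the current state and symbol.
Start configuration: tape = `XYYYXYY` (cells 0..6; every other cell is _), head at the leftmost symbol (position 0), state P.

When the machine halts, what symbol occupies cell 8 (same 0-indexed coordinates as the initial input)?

X

state=P head=0 tape=_[X]YYYXYY___   (P,X)→(S,Y,left)
state=S head=-1 tape=[_]YYYYXYY___   (S,_)→(R,X,right)
state=R head=0 tape=X[Y]YYYXYY___   (R,Y)→(S,Y,right)
state=S head=1 tape=XY[Y]YYXYY___   (S,Y)→(R,Y,right)
state=R head=2 tape=XYY[Y]YXYY___   (R,Y)→(S,Y,right)
state=S head=3 tape=XYYY[Y]XYY___   (S,Y)→(R,Y,right)
state=R head=4 tape=XYYYY[X]YY___   (R,X)→(P,Y,right)
state=P head=5 tape=XYYYYY[Y]Y___   (P,Y)→(P,_,right)
state=P head=6 tape=XYYYYY_[Y]___   (P,Y)→(P,_,right)
state=P head=7 tape=XYYYYY__[_]__   (P,_)→(S,_,right)
state=S head=8 tape=XYYYYY___[_]_   (S,_)→(R,X,right)
state=R head=9 tape=XYYYYY___X[_]
Cell 8 holds X when M halts.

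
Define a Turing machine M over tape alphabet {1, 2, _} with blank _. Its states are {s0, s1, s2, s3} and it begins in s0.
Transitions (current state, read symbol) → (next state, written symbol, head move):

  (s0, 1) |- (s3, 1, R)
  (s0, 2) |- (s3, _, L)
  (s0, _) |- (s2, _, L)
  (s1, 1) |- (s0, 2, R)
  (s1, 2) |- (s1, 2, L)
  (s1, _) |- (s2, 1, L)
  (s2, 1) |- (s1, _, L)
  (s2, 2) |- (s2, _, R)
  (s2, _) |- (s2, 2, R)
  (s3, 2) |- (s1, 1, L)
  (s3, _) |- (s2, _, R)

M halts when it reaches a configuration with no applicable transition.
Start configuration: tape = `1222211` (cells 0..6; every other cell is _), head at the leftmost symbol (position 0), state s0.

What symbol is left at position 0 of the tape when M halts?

2

s0 | [1]222211   read 1 → write 1, move R, go to s3
s3 | 1[2]22211   read 2 → write 1, move L, go to s1
s1 | [1]122211   read 1 → write 2, move R, go to s0
s0 | 2[1]22211   read 1 → write 1, move R, go to s3
s3 | 21[2]2211   read 2 → write 1, move L, go to s1
s1 | 2[1]12211   read 1 → write 2, move R, go to s0
s0 | 22[1]2211   read 1 → write 1, move R, go to s3
s3 | 221[2]211   read 2 → write 1, move L, go to s1
s1 | 22[1]1211   read 1 → write 2, move R, go to s0
s0 | 222[1]211   read 1 → write 1, move R, go to s3
s3 | 2221[2]11   read 2 → write 1, move L, go to s1
s1 | 222[1]111   read 1 → write 2, move R, go to s0
s0 | 2222[1]11   read 1 → write 1, move R, go to s3
s3 | 22221[1]1
Cell 0 holds 2 when M halts.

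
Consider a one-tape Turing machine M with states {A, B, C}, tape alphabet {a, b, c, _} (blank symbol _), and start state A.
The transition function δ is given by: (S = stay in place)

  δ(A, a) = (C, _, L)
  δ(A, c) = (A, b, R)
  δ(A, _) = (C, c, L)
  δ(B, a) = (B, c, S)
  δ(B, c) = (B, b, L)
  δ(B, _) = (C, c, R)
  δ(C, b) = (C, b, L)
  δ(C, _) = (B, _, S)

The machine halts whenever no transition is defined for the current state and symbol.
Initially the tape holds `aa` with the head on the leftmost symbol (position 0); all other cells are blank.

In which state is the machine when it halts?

state=A head=0 tape=_[a]a   (A,a)→(C,_,L)
state=C head=-1 tape=[_]_a   (C,_)→(B,_,S)
state=B head=-1 tape=[_]_a   (B,_)→(C,c,R)
state=C head=0 tape=c[_]a   (C,_)→(B,_,S)
state=B head=0 tape=c[_]a   (B,_)→(C,c,R)
state=C head=1 tape=cc[a]
No transition is defined for (C, a); M halts in state C.

C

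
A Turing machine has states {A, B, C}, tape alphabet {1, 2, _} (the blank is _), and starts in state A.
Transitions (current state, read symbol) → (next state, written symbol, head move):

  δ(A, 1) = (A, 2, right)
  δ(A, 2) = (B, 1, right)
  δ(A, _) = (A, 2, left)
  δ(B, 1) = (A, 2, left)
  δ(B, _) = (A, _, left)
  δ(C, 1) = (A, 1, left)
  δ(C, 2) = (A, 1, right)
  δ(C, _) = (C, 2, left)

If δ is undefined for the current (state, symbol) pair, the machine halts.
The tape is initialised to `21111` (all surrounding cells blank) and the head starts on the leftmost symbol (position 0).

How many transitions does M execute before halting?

17

A | [2]1111_   read 2 → write 1, move right, go to B
B | 1[1]111_   read 1 → write 2, move left, go to A
A | [1]2111_   read 1 → write 2, move right, go to A
A | 2[2]111_   read 2 → write 1, move right, go to B
B | 21[1]11_   read 1 → write 2, move left, go to A
A | 2[1]211_   read 1 → write 2, move right, go to A
A | 22[2]11_   read 2 → write 1, move right, go to B
B | 221[1]1_   read 1 → write 2, move left, go to A
A | 22[1]21_   read 1 → write 2, move right, go to A
A | 222[2]1_   read 2 → write 1, move right, go to B
B | 2221[1]_   read 1 → write 2, move left, go to A
A | 222[1]2_   read 1 → write 2, move right, go to A
A | 2222[2]_   read 2 → write 1, move right, go to B
B | 22221[_]   read _ → write _, move left, go to A
A | 2222[1]_   read 1 → write 2, move right, go to A
A | 22222[_]   read _ → write 2, move left, go to A
A | 2222[2]2   read 2 → write 1, move right, go to B
B | 22221[2]
M halts after 17 transitions.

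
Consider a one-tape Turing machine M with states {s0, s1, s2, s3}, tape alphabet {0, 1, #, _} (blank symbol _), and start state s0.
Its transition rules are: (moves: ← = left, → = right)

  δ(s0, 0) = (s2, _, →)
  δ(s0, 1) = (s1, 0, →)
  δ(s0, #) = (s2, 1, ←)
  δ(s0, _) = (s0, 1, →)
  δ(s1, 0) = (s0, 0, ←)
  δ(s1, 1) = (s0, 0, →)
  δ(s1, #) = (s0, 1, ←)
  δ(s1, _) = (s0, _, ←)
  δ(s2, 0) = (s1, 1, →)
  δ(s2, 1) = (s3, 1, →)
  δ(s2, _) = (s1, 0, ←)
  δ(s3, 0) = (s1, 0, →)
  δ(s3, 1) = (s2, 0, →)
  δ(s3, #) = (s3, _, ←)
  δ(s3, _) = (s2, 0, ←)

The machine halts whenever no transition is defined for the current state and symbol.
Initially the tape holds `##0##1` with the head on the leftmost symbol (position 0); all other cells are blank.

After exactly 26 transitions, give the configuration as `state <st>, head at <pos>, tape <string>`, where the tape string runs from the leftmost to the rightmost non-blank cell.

state=s0 head=0 tape=___[#]#0##1_   (s0,#)→(s2,1,←)
state=s2 head=-1 tape=__[_]1#0##1_   (s2,_)→(s1,0,←)
state=s1 head=-2 tape=_[_]01#0##1_   (s1,_)→(s0,_,←)
state=s0 head=-3 tape=[_]_01#0##1_   (s0,_)→(s0,1,→)
state=s0 head=-2 tape=1[_]01#0##1_   (s0,_)→(s0,1,→)
state=s0 head=-1 tape=11[0]1#0##1_   (s0,0)→(s2,_,→)
state=s2 head=0 tape=11_[1]#0##1_   (s2,1)→(s3,1,→)
state=s3 head=1 tape=11_1[#]0##1_   (s3,#)→(s3,_,←)
state=s3 head=0 tape=11_[1]_0##1_   (s3,1)→(s2,0,→)
state=s2 head=1 tape=11_0[_]0##1_   (s2,_)→(s1,0,←)
state=s1 head=0 tape=11_[0]00##1_   (s1,0)→(s0,0,←)
state=s0 head=-1 tape=11[_]000##1_   (s0,_)→(s0,1,→)
state=s0 head=0 tape=111[0]00##1_   (s0,0)→(s2,_,→)
state=s2 head=1 tape=111_[0]0##1_   (s2,0)→(s1,1,→)
state=s1 head=2 tape=111_1[0]##1_   (s1,0)→(s0,0,←)
state=s0 head=1 tape=111_[1]0##1_   (s0,1)→(s1,0,→)
state=s1 head=2 tape=111_0[0]##1_   (s1,0)→(s0,0,←)
state=s0 head=1 tape=111_[0]0##1_   (s0,0)→(s2,_,→)
state=s2 head=2 tape=111__[0]##1_   (s2,0)→(s1,1,→)
state=s1 head=3 tape=111__1[#]#1_   (s1,#)→(s0,1,←)
state=s0 head=2 tape=111__[1]1#1_   (s0,1)→(s1,0,→)
state=s1 head=3 tape=111__0[1]#1_   (s1,1)→(s0,0,→)
state=s0 head=4 tape=111__00[#]1_   (s0,#)→(s2,1,←)
state=s2 head=3 tape=111__0[0]11_   (s2,0)→(s1,1,→)
state=s1 head=4 tape=111__01[1]1_   (s1,1)→(s0,0,→)
state=s0 head=5 tape=111__010[1]_   (s0,1)→(s1,0,→)
state=s1 head=6 tape=111__0100[_]
After 26 steps: state s1, head at 6, tape 111__0100.

state s1, head at 6, tape 111__0100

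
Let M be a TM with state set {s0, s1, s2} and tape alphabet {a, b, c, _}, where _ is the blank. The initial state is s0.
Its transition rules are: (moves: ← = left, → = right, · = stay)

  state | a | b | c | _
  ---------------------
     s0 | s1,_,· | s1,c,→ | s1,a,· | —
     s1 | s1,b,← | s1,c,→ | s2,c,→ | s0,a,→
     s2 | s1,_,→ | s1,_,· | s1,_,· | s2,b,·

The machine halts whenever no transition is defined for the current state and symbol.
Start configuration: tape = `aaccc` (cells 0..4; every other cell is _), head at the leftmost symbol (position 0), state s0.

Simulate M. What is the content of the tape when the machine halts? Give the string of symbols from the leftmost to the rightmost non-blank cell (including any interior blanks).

acccca

state=s0 head=0 tape=_[a]accc_   (s0,a)→(s1,_,·)
state=s1 head=0 tape=_[_]accc_   (s1,_)→(s0,a,→)
state=s0 head=1 tape=_a[a]ccc_   (s0,a)→(s1,_,·)
state=s1 head=1 tape=_a[_]ccc_   (s1,_)→(s0,a,→)
state=s0 head=2 tape=_aa[c]cc_   (s0,c)→(s1,a,·)
state=s1 head=2 tape=_aa[a]cc_   (s1,a)→(s1,b,←)
state=s1 head=1 tape=_a[a]bcc_   (s1,a)→(s1,b,←)
state=s1 head=0 tape=_[a]bbcc_   (s1,a)→(s1,b,←)
state=s1 head=-1 tape=[_]bbbcc_   (s1,_)→(s0,a,→)
state=s0 head=0 tape=a[b]bbcc_   (s0,b)→(s1,c,→)
state=s1 head=1 tape=ac[b]bcc_   (s1,b)→(s1,c,→)
state=s1 head=2 tape=acc[b]cc_   (s1,b)→(s1,c,→)
state=s1 head=3 tape=accc[c]c_   (s1,c)→(s2,c,→)
state=s2 head=4 tape=acccc[c]_   (s2,c)→(s1,_,·)
state=s1 head=4 tape=acccc[_]_   (s1,_)→(s0,a,→)
state=s0 head=5 tape=acccca[_]
The non-blank tape span at halt is acccca.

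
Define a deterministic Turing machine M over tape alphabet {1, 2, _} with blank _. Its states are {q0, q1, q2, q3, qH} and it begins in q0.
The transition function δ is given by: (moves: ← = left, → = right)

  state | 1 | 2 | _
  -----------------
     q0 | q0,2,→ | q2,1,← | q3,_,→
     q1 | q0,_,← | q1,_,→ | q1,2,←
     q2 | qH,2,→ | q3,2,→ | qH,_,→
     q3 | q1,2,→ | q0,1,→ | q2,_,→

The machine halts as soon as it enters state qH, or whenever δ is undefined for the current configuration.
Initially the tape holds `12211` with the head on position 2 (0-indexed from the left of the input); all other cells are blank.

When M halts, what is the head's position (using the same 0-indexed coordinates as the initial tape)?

q0 | 12[2]11__   read 2 → write 1, move ←, go to q2
q2 | 1[2]111__   read 2 → write 2, move →, go to q3
q3 | 12[1]11__   read 1 → write 2, move →, go to q1
q1 | 122[1]1__   read 1 → write _, move ←, go to q0
q0 | 12[2]_1__   read 2 → write 1, move ←, go to q2
q2 | 1[2]1_1__   read 2 → write 2, move →, go to q3
q3 | 12[1]_1__   read 1 → write 2, move →, go to q1
q1 | 122[_]1__   read _ → write 2, move ←, go to q1
q1 | 12[2]21__   read 2 → write _, move →, go to q1
q1 | 12_[2]1__   read 2 → write _, move →, go to q1
q1 | 12__[1]__   read 1 → write _, move ←, go to q0
q0 | 12_[_]___   read _ → write _, move →, go to q3
q3 | 12__[_]__   read _ → write _, move →, go to q2
q2 | 12___[_]_   read _ → write _, move →, go to qH
qH | 12____[_]
At halt the head is at cell 6.

6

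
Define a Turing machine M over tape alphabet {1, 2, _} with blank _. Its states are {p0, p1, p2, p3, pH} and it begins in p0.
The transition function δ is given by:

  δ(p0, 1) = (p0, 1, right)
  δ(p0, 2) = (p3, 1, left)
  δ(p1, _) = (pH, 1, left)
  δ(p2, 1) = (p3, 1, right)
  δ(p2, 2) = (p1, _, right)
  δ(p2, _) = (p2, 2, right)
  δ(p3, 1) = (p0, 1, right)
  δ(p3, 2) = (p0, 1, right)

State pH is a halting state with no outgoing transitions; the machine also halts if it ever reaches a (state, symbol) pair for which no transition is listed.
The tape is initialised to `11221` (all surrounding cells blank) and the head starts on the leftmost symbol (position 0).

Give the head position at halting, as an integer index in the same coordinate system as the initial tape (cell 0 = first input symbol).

p0 | [1]1221_   read 1 → write 1, move right, go to p0
p0 | 1[1]221_   read 1 → write 1, move right, go to p0
p0 | 11[2]21_   read 2 → write 1, move left, go to p3
p3 | 1[1]121_   read 1 → write 1, move right, go to p0
p0 | 11[1]21_   read 1 → write 1, move right, go to p0
p0 | 111[2]1_   read 2 → write 1, move left, go to p3
p3 | 11[1]11_   read 1 → write 1, move right, go to p0
p0 | 111[1]1_   read 1 → write 1, move right, go to p0
p0 | 1111[1]_   read 1 → write 1, move right, go to p0
p0 | 11111[_]
At halt the head is at cell 5.

5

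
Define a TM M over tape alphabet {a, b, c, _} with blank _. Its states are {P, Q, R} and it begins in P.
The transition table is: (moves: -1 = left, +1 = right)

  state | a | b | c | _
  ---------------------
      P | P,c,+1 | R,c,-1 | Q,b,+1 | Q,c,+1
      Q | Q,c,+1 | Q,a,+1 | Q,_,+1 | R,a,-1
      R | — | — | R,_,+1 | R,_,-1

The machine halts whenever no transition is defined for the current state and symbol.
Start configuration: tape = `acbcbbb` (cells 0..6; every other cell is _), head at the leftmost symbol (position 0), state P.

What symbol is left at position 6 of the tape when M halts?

a

P | [a]cbcbbb_   read a → write c, move +1, go to P
P | c[c]bcbbb_   read c → write b, move +1, go to Q
Q | cb[b]cbbb_   read b → write a, move +1, go to Q
Q | cba[c]bbb_   read c → write _, move +1, go to Q
Q | cba_[b]bb_   read b → write a, move +1, go to Q
Q | cba_a[b]b_   read b → write a, move +1, go to Q
Q | cba_aa[b]_   read b → write a, move +1, go to Q
Q | cba_aaa[_]   read _ → write a, move -1, go to R
R | cba_aa[a]a
Cell 6 holds a when M halts.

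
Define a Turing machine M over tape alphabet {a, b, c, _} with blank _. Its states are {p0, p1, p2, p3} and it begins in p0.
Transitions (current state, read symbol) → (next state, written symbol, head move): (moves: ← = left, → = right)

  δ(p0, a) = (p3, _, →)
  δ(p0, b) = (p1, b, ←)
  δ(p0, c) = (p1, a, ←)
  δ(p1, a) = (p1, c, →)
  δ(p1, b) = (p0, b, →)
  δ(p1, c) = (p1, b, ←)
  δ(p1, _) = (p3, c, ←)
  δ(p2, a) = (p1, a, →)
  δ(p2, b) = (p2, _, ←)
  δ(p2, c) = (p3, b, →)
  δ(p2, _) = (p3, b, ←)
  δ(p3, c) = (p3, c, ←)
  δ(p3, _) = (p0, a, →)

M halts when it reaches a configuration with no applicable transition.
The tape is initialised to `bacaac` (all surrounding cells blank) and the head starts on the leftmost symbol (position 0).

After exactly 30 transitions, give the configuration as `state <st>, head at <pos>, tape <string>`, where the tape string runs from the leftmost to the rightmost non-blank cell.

state p1, head at 0, tape ccbbbbbb

state=p0 head=0 tape=__[b]acaac   (p0,b)→(p1,b,←)
state=p1 head=-1 tape=_[_]bacaac   (p1,_)→(p3,c,←)
state=p3 head=-2 tape=[_]cbacaac   (p3,_)→(p0,a,→)
state=p0 head=-1 tape=a[c]bacaac   (p0,c)→(p1,a,←)
state=p1 head=-2 tape=[a]abacaac   (p1,a)→(p1,c,→)
state=p1 head=-1 tape=c[a]bacaac   (p1,a)→(p1,c,→)
state=p1 head=0 tape=cc[b]acaac   (p1,b)→(p0,b,→)
state=p0 head=1 tape=ccb[a]caac   (p0,a)→(p3,_,→)
state=p3 head=2 tape=ccb_[c]aac   (p3,c)→(p3,c,←)
state=p3 head=1 tape=ccb[_]caac   (p3,_)→(p0,a,→)
state=p0 head=2 tape=ccba[c]aac   (p0,c)→(p1,a,←)
state=p1 head=1 tape=ccb[a]aaac   (p1,a)→(p1,c,→)
state=p1 head=2 tape=ccbc[a]aac   (p1,a)→(p1,c,→)
state=p1 head=3 tape=ccbcc[a]ac   (p1,a)→(p1,c,→)
state=p1 head=4 tape=ccbccc[a]c   (p1,a)→(p1,c,→)
state=p1 head=5 tape=ccbcccc[c]   (p1,c)→(p1,b,←)
state=p1 head=4 tape=ccbccc[c]b   (p1,c)→(p1,b,←)
state=p1 head=3 tape=ccbcc[c]bb   (p1,c)→(p1,b,←)
state=p1 head=2 tape=ccbc[c]bbb   (p1,c)→(p1,b,←)
state=p1 head=1 tape=ccb[c]bbbb   (p1,c)→(p1,b,←)
state=p1 head=0 tape=cc[b]bbbbb   (p1,b)→(p0,b,→)
state=p0 head=1 tape=ccb[b]bbbb   (p0,b)→(p1,b,←)
state=p1 head=0 tape=cc[b]bbbbb   (p1,b)→(p0,b,→)
state=p0 head=1 tape=ccb[b]bbbb   (p0,b)→(p1,b,←)
state=p1 head=0 tape=cc[b]bbbbb   (p1,b)→(p0,b,→)
state=p0 head=1 tape=ccb[b]bbbb   (p0,b)→(p1,b,←)
state=p1 head=0 tape=cc[b]bbbbb   (p1,b)→(p0,b,→)
state=p0 head=1 tape=ccb[b]bbbb   (p0,b)→(p1,b,←)
state=p1 head=0 tape=cc[b]bbbbb   (p1,b)→(p0,b,→)
state=p0 head=1 tape=ccb[b]bbbb   (p0,b)→(p1,b,←)
state=p1 head=0 tape=cc[b]bbbbb
After 30 steps: state p1, head at 0, tape ccbbbbbb.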